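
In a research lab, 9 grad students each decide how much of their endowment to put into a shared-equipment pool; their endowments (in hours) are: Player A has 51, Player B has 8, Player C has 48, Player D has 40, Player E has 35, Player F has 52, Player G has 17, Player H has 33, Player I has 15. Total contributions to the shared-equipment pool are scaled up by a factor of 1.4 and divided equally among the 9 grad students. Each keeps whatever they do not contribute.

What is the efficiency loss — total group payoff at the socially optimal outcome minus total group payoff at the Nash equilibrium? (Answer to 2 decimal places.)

The private return per contributed unit is 1.4/9 = 0.1556 < 1 for every player regardless of endowment, so the Nash equilibrium is zero contribution and the group total is Σ E_j = 51 + 8 + 48 + 40 + 35 + 52 + 17 + 33 + 15 = 299.
Each contributed unit returns 1.400 to the group, so the social optimum is full contribution by everyone: group total = 1.400 × 299 = 418.60.
Efficiency loss = (1.400 − 1) × 299 = 119.60.

119.60 hours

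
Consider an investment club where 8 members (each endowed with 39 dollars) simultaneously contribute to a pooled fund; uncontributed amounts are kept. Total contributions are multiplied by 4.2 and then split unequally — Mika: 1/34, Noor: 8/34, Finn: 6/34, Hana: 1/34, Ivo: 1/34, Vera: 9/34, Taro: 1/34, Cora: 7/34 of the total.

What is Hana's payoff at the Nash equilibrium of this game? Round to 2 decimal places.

Player j's private return per contributed unit is 4.2 × (j's share). Contributing is weakly dominant for j when that share is at least 1/4.2 = 0.2381, and contributing 0 is dominant otherwise.
The only share above 0.2381 is Vera's 9/34, contributing 39; the remaining 7 contribute 0. Total contributed: 39.
Hana keeps 39 and receives 4.2 × 39 × 1/34 = 4.82 from the pooled fund, for a payoff of 43.82.

43.82 dollars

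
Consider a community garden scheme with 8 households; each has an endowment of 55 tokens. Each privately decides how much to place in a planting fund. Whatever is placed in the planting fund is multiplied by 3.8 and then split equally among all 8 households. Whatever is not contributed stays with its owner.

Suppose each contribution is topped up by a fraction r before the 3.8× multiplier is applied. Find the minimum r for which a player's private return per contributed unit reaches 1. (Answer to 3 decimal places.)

With matching at rate r, one contributed unit becomes (1 + r) in the planting fund and returns 3.8 × (1 + r) / 8 to the contributor.
Setting this equal to 1: 1 + r = 8/3.8 = 2.1053.
So the minimum matching rate is r = 2.1053 − 1 = 1.105.

1.105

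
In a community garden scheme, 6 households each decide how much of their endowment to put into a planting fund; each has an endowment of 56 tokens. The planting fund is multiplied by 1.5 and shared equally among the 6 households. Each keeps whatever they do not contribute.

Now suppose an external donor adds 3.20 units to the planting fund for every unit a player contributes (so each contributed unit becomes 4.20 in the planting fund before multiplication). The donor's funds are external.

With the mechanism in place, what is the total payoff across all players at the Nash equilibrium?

Under the mechanism each unit contributed yields 1.5 × 4.20 / 6 = 1.0500 back to its contributor per unit of net cost, which exceeds 1, making full contribution the dominant choice for everyone.
At the Nash equilibrium everyone contributes 56. Group total payoff = 1.5 × 4.20 × 336 = 2116.80.

2116.80 tokens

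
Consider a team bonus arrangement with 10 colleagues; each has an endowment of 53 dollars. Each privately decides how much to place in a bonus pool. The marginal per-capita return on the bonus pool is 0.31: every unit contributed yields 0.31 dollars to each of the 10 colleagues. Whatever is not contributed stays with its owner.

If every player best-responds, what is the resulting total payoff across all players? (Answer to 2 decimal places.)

The private return per contributed unit is 0.31 < 1, so contributing 0 is dominant for every player. At the Nash equilibrium everyone keeps their 53, and the group total is 10 × 53 = 530.

530.00 dollars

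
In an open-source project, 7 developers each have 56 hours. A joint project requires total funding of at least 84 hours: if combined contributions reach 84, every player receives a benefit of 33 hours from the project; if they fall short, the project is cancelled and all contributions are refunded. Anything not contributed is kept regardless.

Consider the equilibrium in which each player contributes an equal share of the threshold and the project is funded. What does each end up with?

Equal share of the threshold: 84/7 = 12.
At this profile no one gains by cutting their contribution: any cut drops the total below 84, the project is cancelled, contributions are refunded, and the deviator ends with 56, which is less than 56 − 12 + 33 = 77. Contributing more than 12 just wastes the excess. So contributing exactly 12 is a best response.
Each player's payoff: 56 − 12 + 33 = 77.

77 hours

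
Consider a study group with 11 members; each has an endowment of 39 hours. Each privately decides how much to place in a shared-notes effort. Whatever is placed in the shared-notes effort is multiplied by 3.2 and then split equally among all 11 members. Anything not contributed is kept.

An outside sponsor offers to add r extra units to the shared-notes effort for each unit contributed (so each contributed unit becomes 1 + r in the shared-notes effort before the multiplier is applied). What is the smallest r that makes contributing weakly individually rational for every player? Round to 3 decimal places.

2.438

With matching at rate r, one contributed unit becomes (1 + r) in the shared-notes effort and returns 3.2 × (1 + r) / 11 to the contributor.
Setting this equal to 1: 1 + r = 11/3.2 = 3.4375.
So the minimum matching rate is r = 3.4375 − 1 = 2.438.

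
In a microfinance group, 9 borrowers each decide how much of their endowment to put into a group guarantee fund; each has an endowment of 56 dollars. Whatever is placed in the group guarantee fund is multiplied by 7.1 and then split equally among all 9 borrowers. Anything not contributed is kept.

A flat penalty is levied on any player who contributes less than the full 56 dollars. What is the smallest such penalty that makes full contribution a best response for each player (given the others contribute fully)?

Given the others contribute fully, the best deviation is to contribute 0 (any partial contribution still incurs the fine and gives up units whose private return 0.7889 is below 1).
Deviating from 56 to 0 saves 56 dollars but forfeits the deviator's share of the drop in the group guarantee fund: 7.1/9 × 56 = 44.18.
So the deviation gain is 56 − 44.18 = 11.82, and the fine must be at least 11.82 dollars to wipe it out.

11.82 dollars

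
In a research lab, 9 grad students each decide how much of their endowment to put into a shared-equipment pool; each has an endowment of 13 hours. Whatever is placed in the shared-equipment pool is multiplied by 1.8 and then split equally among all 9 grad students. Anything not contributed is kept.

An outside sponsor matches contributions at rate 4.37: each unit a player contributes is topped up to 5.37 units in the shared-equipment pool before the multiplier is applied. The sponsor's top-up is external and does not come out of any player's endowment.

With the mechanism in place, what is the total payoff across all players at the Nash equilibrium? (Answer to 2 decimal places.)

1130.92 hours

The effective private return per unit is now 1.8 × 5.37 / 9 = 1.0740 > 1, so every player's dominant strategy flips to full contribution.
So the Nash equilibrium is full contribution by all 9; the group earns 1.8 × 5.37 × 117 = 1130.92.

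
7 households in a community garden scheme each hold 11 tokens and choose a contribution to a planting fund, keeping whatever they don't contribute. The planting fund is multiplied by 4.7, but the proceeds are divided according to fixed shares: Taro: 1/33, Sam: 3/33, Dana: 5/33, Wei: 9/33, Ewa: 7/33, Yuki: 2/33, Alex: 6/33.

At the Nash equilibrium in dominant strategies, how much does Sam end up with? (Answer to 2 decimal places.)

15.70 tokens

A player with share s gets back 4.7·s per unit contributed, so full contribution is dominant for anyone with s > 1/4.7 = 0.2128 and zero contribution is dominant for anyone below.
Only Wei (9/33) clears that bar, contributing 11; the remaining 6 contribute 0. Total contributed: 11.
Sam keeps 11 and receives 4.7 × 11 × 3/33 = 4.70 from the planting fund, for a payoff of 15.70.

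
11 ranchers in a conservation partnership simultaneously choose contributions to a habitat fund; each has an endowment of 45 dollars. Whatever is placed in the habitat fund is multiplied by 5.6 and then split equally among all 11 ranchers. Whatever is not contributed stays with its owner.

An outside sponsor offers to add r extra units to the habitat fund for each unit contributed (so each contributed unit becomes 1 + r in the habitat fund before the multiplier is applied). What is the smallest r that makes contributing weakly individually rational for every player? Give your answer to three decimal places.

With matching at rate r, one contributed unit becomes (1 + r) in the habitat fund and returns 5.6 × (1 + r) / 11 to the contributor.
Setting this equal to 1: 1 + r = 11/5.6 = 1.9643.
So the minimum matching rate is r = 1.9643 − 1 = 0.964.

0.964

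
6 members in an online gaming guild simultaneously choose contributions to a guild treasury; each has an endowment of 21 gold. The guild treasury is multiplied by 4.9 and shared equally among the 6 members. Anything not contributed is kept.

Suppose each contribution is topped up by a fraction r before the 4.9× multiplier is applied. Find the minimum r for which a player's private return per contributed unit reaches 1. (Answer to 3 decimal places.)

0.224

With matching at rate r, one contributed unit becomes (1 + r) in the guild treasury and returns 4.9 × (1 + r) / 6 to the contributor.
Setting this equal to 1: 1 + r = 6/4.9 = 1.2245.
So the minimum matching rate is r = 1.2245 − 1 = 0.224.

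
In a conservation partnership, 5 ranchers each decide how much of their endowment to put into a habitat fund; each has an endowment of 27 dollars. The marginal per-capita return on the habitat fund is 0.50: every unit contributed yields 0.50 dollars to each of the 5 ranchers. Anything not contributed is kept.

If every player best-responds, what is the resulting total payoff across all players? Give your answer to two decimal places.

135.00 dollars

The private return per contributed unit is 0.50 < 1, so contributing 0 is dominant for every player. At the Nash equilibrium everyone keeps their 27, and the group total is 5 × 27 = 135.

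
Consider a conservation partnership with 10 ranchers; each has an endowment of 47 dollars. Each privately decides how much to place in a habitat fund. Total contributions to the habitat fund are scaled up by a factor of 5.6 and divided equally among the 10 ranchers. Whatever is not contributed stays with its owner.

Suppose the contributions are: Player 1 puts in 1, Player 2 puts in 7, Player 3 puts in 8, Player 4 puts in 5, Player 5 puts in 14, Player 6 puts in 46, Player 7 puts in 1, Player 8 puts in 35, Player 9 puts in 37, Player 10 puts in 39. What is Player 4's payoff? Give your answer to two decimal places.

Total contributed: 1 + 7 + 8 + 5 + 14 + 46 + 1 + 35 + 37 + 39 = 193.
Each receives 5.6 × 193 / 10 = 108.08 from the habitat fund.
Player 4 keeps 47 − 5 = 42, so Player 4's payoff is 42 + 108.08 = 150.08.

150.08 dollars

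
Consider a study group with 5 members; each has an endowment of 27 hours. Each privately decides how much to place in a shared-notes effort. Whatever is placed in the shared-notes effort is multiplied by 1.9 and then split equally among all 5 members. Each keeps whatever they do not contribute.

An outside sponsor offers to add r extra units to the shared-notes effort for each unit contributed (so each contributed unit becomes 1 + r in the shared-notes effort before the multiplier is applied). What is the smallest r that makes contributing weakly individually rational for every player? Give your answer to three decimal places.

1.632

With matching at rate r, one contributed unit becomes (1 + r) in the shared-notes effort and returns 1.9 × (1 + r) / 5 to the contributor.
Setting this equal to 1: 1 + r = 5/1.9 = 2.6316.
So the minimum matching rate is r = 2.6316 − 1 = 1.632.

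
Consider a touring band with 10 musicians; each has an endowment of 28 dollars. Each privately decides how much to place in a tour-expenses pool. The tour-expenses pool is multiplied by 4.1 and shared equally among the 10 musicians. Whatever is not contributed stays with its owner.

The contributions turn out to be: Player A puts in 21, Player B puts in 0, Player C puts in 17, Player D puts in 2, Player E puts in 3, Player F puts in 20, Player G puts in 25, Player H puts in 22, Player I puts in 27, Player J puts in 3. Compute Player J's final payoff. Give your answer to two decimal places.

Total contributed: 21 + 0 + 17 + 2 + 3 + 20 + 25 + 22 + 27 + 3 = 140.
Each receives 4.1 × 140 / 10 = 57.40 from the tour-expenses pool.
Player J keeps 28 − 3 = 25, so Player J's payoff is 25 + 57.40 = 82.40.

82.40 dollars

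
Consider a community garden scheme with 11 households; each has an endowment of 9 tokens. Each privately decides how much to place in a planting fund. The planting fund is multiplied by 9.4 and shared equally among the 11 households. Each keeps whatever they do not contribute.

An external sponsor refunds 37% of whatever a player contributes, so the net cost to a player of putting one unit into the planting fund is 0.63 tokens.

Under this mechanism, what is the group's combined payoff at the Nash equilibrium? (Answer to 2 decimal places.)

The effective private return per unit is now (9.4/11) / 0.63 = 1.3564 > 1, so every player's dominant strategy flips to full contribution.
So the Nash equilibrium is full contribution by all 11; the group earns 11 × (9 × 0.37 + 9.4 × 9) = 967.23.

967.23 tokens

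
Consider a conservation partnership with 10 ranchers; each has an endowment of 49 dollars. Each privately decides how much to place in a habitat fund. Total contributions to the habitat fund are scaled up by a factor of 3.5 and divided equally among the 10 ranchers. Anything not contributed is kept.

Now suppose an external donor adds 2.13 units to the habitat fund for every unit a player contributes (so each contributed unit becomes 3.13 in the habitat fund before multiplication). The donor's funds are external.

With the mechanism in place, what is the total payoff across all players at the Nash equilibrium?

5367.95 dollars

The effective private return per unit is now 3.5 × 3.13 / 10 = 1.0955 > 1, so every player's dominant strategy flips to full contribution.
So the Nash equilibrium is full contribution by all 10; the group earns 3.5 × 3.13 × 490 = 5367.95.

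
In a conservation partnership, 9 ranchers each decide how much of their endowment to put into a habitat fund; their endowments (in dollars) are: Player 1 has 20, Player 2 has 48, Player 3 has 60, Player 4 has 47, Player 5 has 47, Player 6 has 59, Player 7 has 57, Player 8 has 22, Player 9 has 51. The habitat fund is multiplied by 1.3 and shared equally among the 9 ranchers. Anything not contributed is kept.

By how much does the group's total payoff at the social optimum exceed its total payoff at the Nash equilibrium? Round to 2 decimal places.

123.30 dollars

The private return per contributed unit is 1.3/9 = 0.1444 < 1 for every player regardless of endowment, so the Nash equilibrium is zero contribution and the group total is Σ E_j = 20 + 48 + 60 + 47 + 47 + 59 + 57 + 22 + 51 = 411.
Each contributed unit returns 1.300 to the group, so the social optimum is full contribution by everyone: group total = 1.300 × 411 = 534.30.
Efficiency loss = (1.300 − 1) × 411 = 123.30.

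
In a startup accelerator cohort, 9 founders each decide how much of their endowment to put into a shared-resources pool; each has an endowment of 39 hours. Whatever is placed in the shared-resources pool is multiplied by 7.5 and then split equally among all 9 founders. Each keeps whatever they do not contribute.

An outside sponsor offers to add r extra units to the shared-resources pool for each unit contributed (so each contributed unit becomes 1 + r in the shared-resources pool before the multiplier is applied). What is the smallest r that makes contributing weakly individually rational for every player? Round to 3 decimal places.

With matching at rate r, one contributed unit becomes (1 + r) in the shared-resources pool and returns 7.5 × (1 + r) / 9 to the contributor.
Setting this equal to 1: 1 + r = 9/7.5 = 1.2000.
So the minimum matching rate is r = 1.2000 − 1 = 0.200.

0.200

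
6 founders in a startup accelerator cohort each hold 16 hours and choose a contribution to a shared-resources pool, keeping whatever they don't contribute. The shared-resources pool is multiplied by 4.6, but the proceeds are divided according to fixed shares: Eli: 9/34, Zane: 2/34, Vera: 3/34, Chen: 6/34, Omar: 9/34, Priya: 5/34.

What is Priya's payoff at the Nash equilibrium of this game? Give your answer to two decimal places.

A player with share s gets back 4.6·s per unit contributed, so full contribution is dominant for anyone with s > 1/4.6 = 0.2174 and zero contribution is dominant for anyone below.
The shares above 0.2174 belong to Eli and Omar, contributing 16 each; the remaining 4 contribute 0. Total contributed: 32.
Priya keeps 16 and receives 4.6 × 32 × 5/34 = 21.65 from the shared-resources pool, for a payoff of 37.65.

37.65 hours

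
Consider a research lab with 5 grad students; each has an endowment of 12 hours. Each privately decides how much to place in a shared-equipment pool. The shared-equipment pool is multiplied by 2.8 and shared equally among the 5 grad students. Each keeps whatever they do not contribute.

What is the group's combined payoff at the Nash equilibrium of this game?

Each contributed unit returns 2.8/5 = 0.5600 to its contributor — below 1 — so contributing 0 is dominant for every player. At the Nash equilibrium everyone keeps their 12, and the group total is 5 × 12 = 60.

60.00 hours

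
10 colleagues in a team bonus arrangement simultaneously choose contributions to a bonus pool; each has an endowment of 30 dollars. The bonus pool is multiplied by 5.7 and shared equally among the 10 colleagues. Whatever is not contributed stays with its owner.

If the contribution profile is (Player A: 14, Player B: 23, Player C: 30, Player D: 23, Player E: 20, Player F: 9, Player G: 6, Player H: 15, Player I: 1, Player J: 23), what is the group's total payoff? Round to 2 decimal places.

1070.80 dollars

Total contributed: 14 + 23 + 30 + 23 + 20 + 9 + 6 + 15 + 1 + 23 = 164; total kept: 10 × 30 − 164 = 136.
The bonus pool pays out 5.7 × 164 = 934.80 in aggregate.
Group total = 136 + 934.80 = 1070.80.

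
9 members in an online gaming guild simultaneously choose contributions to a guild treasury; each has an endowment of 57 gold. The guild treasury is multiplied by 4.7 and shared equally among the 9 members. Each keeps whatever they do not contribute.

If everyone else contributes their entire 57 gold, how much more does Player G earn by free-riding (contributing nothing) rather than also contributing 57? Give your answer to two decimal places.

Switching from a contribution of 57 to 0 lets Player G keep an extra 57 gold, but lowers the guild treasury by 57, which costs Player G their own share of that drop: 4.7/9 × 57 = 29.77.
Net gain = 57 − 29.77 = 27.23. The private return per contributed unit (0.5222) is below 1, so free-riding is indeed the best response regardless of what the others do.

27.23 gold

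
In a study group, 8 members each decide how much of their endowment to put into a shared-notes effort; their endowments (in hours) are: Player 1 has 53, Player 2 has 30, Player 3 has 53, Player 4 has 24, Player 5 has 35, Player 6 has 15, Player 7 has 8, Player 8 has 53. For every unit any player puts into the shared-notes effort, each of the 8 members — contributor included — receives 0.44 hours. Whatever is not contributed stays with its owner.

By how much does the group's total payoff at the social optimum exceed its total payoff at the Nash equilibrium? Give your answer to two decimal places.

682.92 hours

The private return per contributed unit is 0.44 < 1 for everyone, so the Nash equilibrium is zero contribution and the group total is Σ E_j = 53 + 30 + 53 + 24 + 35 + 15 + 8 + 53 = 271.
Each contributed unit returns 3.520 to the group, so the social optimum is full contribution by everyone: group total = 3.520 × 271 = 953.92.
Efficiency loss = (3.520 − 1) × 271 = 682.92.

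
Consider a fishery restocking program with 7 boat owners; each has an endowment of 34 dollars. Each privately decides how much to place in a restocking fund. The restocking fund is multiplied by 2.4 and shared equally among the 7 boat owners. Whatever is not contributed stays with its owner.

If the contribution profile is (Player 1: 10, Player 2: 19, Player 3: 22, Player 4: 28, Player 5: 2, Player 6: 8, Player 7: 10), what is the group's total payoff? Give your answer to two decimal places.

Total contributed: 10 + 19 + 22 + 28 + 2 + 8 + 10 = 99; total kept: 7 × 34 − 99 = 139.
The restocking fund pays out 2.4 × 99 = 237.60 in aggregate.
Group total = 139 + 237.60 = 376.60.

376.60 dollars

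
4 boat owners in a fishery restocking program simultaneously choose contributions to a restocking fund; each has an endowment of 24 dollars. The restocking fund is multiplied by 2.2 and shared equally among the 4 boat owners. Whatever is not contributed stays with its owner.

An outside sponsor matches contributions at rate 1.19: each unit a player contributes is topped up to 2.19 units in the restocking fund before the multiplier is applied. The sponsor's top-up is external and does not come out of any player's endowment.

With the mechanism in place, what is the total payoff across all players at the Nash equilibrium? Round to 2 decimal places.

Under the mechanism each unit contributed yields 2.2 × 2.19 / 4 = 1.2045 back to its contributor per unit of net cost, which exceeds 1, making full contribution the dominant choice for everyone.
So the Nash equilibrium is full contribution by all 4; the group earns 2.2 × 2.19 × 96 = 462.53.

462.53 dollars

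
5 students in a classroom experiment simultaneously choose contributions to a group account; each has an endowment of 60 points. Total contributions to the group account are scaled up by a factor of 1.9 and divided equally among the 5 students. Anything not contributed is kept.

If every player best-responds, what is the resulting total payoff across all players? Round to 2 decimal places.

Each contributed unit returns 1.9/5 = 0.3800 to its contributor — below 1 — so contributing 0 is dominant for every player. At the Nash equilibrium everyone keeps their 60, and the group total is 5 × 60 = 300.

300.00 points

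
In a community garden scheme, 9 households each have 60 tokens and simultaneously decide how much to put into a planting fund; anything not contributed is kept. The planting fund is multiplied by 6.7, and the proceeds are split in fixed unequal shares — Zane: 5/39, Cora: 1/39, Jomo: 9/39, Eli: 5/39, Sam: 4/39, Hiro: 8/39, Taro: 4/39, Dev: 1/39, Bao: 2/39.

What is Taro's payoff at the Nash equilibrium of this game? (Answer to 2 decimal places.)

142.46 tokens

A player with share s gets back 6.7·s per unit contributed, so full contribution is dominant for anyone with s > 1/6.7 = 0.1493 and zero contribution is dominant for anyone below.
Jomo and Hiro are above the threshold, contributing 60 each; the remaining 7 contribute 0. Total contributed: 120.
Taro keeps 60 and receives 6.7 × 120 × 4/39 = 82.46 from the planting fund, for a payoff of 142.46.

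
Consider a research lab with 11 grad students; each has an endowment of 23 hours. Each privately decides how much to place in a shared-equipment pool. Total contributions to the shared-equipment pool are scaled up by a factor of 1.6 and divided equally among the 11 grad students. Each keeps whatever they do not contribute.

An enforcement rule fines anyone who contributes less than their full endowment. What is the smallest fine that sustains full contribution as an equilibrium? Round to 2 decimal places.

19.65 hours

Given the others contribute fully, the best deviation is to contribute 0 (any partial contribution still incurs the fine and gives up units whose private return 0.1455 is below 1).
Deviating from 23 to 0 saves 23 hours but forfeits the deviator's share of the drop in the shared-equipment pool: 1.6/11 × 23 = 3.35.
So the deviation gain is 23 − 3.35 = 19.65, and the fine must be at least 19.65 hours to wipe it out.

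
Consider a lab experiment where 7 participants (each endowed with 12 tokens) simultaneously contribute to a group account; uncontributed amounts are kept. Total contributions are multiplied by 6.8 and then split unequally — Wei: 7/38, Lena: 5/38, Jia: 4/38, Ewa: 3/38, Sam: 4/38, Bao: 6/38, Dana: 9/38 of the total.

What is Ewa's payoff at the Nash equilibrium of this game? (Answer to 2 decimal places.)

Player j's private return per contributed unit is 6.8 × (j's share). Contributing is weakly dominant for j when that share is at least 1/6.8 = 0.1471, and contributing 0 is dominant otherwise.
The shares above 0.1471 belong to Wei, Bao and Dana, contributing 12 each; the remaining 4 contribute 0. Total contributed: 36.
Ewa keeps 12 and receives 6.8 × 36 × 3/38 = 19.33 from the group account, for a payoff of 31.33.

31.33 tokens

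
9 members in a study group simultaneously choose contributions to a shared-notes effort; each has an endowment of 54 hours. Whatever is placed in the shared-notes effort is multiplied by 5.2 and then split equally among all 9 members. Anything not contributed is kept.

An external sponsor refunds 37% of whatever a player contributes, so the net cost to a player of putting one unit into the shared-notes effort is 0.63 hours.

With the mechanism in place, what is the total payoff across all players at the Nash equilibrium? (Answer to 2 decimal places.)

486.00 hours

The effective private return is (5.2/9) / 0.63 = 0.9171, which is still under 1, so the mechanism doesn't change anyone's dominant strategy: zero contribution.
Everyone keeps their endowment and the group total is 9 × 54 = 486.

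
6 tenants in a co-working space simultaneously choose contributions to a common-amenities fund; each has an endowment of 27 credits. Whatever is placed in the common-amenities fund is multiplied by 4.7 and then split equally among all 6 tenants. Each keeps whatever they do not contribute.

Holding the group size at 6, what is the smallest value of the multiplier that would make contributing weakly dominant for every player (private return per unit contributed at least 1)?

6

A contributed unit returns (multiplier)/6 to its contributor.
This reaches 1 exactly when the multiplier is 6.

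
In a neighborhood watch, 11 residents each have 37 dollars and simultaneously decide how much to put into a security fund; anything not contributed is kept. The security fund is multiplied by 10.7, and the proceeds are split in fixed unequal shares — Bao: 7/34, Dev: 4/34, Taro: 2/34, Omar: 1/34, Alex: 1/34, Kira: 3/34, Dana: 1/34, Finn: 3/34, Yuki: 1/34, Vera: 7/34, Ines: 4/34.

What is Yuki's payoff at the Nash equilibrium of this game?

83.58 dollars

A player with share s gets back 10.7·s per unit contributed, so full contribution is dominant for anyone with s > 1/10.7 = 0.0935 and zero contribution is dominant for anyone below.
Bao, Dev, Vera and Ines are above the threshold, contributing 37 each; the remaining 7 contribute 0. Total contributed: 148.
Yuki keeps 37 and receives 10.7 × 148 × 1/34 = 46.58 from the security fund, for a payoff of 83.58.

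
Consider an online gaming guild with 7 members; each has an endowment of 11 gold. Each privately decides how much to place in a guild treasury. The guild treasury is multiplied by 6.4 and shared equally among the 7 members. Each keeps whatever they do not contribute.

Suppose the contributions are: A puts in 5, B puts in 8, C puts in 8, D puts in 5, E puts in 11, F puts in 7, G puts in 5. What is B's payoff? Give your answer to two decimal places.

47.80 gold

Total contributed: 5 + 8 + 8 + 5 + 11 + 7 + 5 = 49.
Each receives 6.4 × 49 / 7 = 44.80 from the guild treasury.
B keeps 11 − 8 = 3, so B's payoff is 3 + 44.80 = 47.80.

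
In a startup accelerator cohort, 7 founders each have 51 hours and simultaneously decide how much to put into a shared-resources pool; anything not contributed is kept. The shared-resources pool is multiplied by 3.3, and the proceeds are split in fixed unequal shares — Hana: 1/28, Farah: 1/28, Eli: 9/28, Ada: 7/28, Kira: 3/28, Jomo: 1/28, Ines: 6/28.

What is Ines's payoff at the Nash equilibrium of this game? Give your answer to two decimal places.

87.06 hours

Player j's private return per contributed unit is 3.3 × (j's share). Contributing is weakly dominant for j when that share is at least 1/3.3 = 0.3030, and contributing 0 is dominant otherwise.
The only share above 0.3030 is Eli's 9/28, contributing 51; the remaining 6 contribute 0. Total contributed: 51.
Ines keeps 51 and receives 3.3 × 51 × 6/28 = 36.06 from the shared-resources pool, for a payoff of 87.06.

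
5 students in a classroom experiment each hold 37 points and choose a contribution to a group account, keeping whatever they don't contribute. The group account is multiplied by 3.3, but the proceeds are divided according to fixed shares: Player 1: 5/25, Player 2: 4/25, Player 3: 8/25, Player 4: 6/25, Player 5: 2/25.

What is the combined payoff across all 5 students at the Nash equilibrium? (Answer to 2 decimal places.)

270.10 points

A player with share s gets back 3.3·s per unit contributed, so full contribution is dominant for anyone with s > 1/3.3 = 0.3030 and zero contribution is dominant for anyone below.
Player 3 alone (share 8/25) is above the threshold, contributing 37; the remaining 4 contribute 0. Total contributed: 37.
The group account pays out 3.3 × 37 = 122.10 in total (split across the unequal shares, but the aggregate is all that matters for the group sum).
The 4 free-riders keep 37 each, adding 148. Group total = 148 + 122.10 = 270.10.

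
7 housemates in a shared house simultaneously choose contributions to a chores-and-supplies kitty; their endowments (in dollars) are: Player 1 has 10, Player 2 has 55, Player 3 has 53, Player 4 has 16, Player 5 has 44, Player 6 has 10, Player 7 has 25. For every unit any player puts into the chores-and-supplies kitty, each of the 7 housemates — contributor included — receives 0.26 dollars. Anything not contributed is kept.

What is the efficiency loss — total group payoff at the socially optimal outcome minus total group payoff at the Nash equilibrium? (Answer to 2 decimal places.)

174.66 dollars

The private return per contributed unit is 0.26 < 1 for everyone, so the Nash equilibrium is zero contribution and the group total is Σ E_j = 10 + 55 + 53 + 16 + 44 + 10 + 25 = 213.
Each contributed unit returns 1.820 to the group, so the social optimum is full contribution by everyone: group total = 1.820 × 213 = 387.66.
Efficiency loss = (1.820 − 1) × 213 = 174.66.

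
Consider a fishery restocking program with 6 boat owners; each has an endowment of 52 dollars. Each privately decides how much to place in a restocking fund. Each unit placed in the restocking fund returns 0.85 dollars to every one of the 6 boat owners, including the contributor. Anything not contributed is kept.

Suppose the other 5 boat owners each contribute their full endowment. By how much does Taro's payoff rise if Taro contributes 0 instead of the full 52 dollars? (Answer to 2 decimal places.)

Switching from a contribution of 52 to 0 lets Taro keep an extra 52 dollars, but lowers the restocking fund by 52, which costs Taro their own share of that drop: 0.85 × 52 = 44.20.
Net gain = 52 − 44.20 = 7.80. The private return per contributed unit (0.85) is below 1, so free-riding is indeed the best response regardless of what the others do.

7.80 dollars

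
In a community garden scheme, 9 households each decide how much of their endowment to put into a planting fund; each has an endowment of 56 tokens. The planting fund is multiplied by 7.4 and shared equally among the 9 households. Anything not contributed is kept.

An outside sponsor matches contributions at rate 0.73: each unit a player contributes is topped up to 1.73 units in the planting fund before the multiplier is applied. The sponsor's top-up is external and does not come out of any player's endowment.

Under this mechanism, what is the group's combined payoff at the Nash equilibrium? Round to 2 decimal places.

Under the mechanism each unit contributed yields 7.4 × 1.73 / 9 = 1.4224 back to its contributor per unit of net cost, which exceeds 1, making full contribution the dominant choice for everyone.
At the Nash equilibrium everyone contributes 56. Group total payoff = 7.4 × 1.73 × 504 = 6452.21.

6452.21 tokens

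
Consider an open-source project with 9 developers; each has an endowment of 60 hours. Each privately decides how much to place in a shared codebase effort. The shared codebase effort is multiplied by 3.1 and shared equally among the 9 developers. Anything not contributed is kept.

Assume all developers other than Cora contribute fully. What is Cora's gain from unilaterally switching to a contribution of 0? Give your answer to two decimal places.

Switching from a contribution of 60 to 0 lets Cora keep an extra 60 hours, but lowers the shared codebase effort by 60, which costs Cora their own share of that drop: 3.1/9 × 60 = 20.67.
Net gain = 60 − 20.67 = 39.33. The private return per contributed unit (0.3444) is below 1, so free-riding is indeed the best response regardless of what the others do.

39.33 hours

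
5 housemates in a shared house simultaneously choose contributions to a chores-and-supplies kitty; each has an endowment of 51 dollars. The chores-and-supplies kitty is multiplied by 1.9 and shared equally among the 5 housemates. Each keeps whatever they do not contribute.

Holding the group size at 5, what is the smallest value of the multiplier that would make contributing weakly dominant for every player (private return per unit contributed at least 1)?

A contributed unit returns (multiplier)/5 to its contributor.
This reaches 1 exactly when the multiplier is 5.

5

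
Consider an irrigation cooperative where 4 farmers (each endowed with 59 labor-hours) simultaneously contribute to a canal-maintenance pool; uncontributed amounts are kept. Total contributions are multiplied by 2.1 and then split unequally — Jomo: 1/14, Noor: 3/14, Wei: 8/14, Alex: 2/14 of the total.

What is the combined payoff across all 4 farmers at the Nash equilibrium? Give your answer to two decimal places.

300.90 labor-hours

Player j's private return per contributed unit is 2.1 × (j's share). Contributing is weakly dominant for j when that share is at least 1/2.1 = 0.4762, and contributing 0 is dominant otherwise.
Wei alone (share 8/14) is above the threshold, contributing 59; the remaining 3 contribute 0. Total contributed: 59.
The canal-maintenance pool pays out 2.1 × 59 = 123.90 in total (split across the unequal shares, but the aggregate is all that matters for the group sum).
The 3 free-riders keep 59 each, adding 177. Group total = 177 + 123.90 = 300.90.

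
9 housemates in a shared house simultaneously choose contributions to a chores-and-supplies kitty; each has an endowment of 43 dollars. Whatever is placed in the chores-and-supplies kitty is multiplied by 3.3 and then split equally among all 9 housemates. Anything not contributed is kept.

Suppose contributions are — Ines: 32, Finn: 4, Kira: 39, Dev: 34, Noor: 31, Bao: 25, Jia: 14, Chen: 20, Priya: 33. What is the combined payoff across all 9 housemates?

920.60 dollars

Total contributed: 32 + 4 + 39 + 34 + 31 + 25 + 14 + 20 + 33 = 232; total kept: 9 × 43 − 232 = 155.
The chores-and-supplies kitty pays out 3.3 × 232 = 765.60 in aggregate.
Group total = 155 + 765.60 = 920.60.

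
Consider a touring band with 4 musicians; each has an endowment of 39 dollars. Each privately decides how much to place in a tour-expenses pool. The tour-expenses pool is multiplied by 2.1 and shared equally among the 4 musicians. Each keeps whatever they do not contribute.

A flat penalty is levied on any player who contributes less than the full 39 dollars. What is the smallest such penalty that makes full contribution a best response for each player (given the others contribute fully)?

18.53 dollars

Given the others contribute fully, the best deviation is to contribute 0 (any partial contribution still incurs the fine and gives up units whose private return 0.5250 is below 1).
Deviating from 39 to 0 saves 39 dollars but forfeits the deviator's share of the drop in the tour-expenses pool: 2.1/4 × 39 = 20.47.
So the deviation gain is 39 − 20.47 = 18.53, and the fine must be at least 18.53 dollars to wipe it out.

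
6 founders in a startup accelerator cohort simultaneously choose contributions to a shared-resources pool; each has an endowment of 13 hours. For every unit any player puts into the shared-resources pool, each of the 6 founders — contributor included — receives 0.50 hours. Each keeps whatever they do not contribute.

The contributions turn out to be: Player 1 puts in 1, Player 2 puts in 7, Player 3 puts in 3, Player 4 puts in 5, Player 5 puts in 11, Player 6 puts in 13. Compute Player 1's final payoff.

Total contributed: 1 + 7 + 3 + 5 + 11 + 13 = 40.
Each receives 0.50 × 40 = 20.00 from the shared-resources pool.
Player 1 keeps 13 − 1 = 12, so Player 1's payoff is 12 + 20.00 = 32.00.

32.00 hours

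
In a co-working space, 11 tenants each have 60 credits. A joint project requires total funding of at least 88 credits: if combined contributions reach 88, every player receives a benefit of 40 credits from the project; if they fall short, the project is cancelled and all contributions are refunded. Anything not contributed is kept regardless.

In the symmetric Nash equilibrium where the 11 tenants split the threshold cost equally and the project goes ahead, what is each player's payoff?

92 credits

Equal share of the threshold: 88/11 = 8.
At this profile no one gains by cutting their contribution: any cut drops the total below 88, the project is cancelled, contributions are refunded, and the deviator ends with 60, which is less than 60 − 8 + 40 = 92. Contributing more than 8 just wastes the excess. So contributing exactly 8 is a best response.
Each player's payoff: 60 − 8 + 40 = 92.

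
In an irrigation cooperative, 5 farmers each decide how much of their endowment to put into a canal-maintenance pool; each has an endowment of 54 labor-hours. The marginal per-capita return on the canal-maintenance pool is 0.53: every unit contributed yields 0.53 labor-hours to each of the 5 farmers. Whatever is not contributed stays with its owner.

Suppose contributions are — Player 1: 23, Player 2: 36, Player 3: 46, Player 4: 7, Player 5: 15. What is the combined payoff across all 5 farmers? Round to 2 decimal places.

Total contributed: 23 + 36 + 46 + 7 + 15 = 127; total kept: 5 × 54 − 127 = 143.
The canal-maintenance pool pays out 0.53 × 5 × 127 = 336.55 in aggregate.
Group total = 143 + 336.55 = 479.55.

479.55 labor-hours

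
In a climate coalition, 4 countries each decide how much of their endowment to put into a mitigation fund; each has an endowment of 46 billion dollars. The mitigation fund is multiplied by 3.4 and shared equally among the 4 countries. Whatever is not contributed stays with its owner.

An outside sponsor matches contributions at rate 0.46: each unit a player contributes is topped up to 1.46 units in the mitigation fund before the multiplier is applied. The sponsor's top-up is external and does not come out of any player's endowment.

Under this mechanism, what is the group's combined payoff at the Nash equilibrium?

913.38 billion dollars

With the mechanism, a contributed unit returns 3.4 × 1.46 / 4 = 1.2410 per unit of net cost to the contributor — now above 1 — so contributing fully is weakly dominant for every player.
So the Nash equilibrium is full contribution by all 4; the group earns 3.4 × 1.46 × 184 = 913.38.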